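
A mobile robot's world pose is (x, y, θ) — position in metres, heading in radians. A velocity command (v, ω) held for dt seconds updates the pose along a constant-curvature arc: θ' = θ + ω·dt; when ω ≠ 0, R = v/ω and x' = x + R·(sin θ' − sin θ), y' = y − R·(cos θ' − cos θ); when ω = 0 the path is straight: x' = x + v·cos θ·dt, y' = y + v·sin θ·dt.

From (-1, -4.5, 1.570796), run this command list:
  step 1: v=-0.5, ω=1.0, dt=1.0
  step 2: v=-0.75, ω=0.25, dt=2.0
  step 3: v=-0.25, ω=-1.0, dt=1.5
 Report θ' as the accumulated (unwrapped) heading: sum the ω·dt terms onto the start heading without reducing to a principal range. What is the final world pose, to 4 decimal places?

(0.8709, -5.6382, 1.5708)

step 1: θ'=2.5708 (R=-0.5000) → pose (-0.7702, -4.9207, 2.5708)
step 2: θ'=3.0708 (R=-3.0000) → pose (0.6385, -5.3888, 3.0708)
step 3: θ'=1.5708 (R=0.2500) → pose (0.8709, -5.6382, 1.5708)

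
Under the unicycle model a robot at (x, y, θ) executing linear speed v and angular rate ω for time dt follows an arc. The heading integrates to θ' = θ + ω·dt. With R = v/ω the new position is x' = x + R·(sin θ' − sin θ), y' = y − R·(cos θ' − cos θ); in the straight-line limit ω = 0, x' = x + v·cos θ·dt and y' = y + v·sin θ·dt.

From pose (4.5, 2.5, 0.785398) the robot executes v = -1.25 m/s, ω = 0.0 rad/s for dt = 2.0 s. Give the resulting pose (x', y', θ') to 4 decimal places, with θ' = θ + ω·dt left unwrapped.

(2.7322, 0.7322, 0.7854)

θ' = 0.7854 + 0.0·2.0 = 0.7854
ω = 0 → straight: x' = 4.5 + -1.25·cos(0.7854)·2.0 = 2.7322
y' = 2.5 + -1.25·sin(0.7854)·2.0 = 0.7322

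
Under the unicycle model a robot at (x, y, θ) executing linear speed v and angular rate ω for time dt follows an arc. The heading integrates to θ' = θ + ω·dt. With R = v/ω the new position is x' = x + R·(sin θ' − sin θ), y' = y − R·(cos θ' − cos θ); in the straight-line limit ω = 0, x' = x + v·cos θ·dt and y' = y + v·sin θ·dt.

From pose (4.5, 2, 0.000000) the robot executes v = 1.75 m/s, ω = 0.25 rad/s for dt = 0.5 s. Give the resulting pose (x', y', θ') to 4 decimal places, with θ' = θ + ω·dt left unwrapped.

(5.3727, 2.0546, 0.1250)

θ' = 0.0000 + 0.25·0.5 = 0.1250
R = v/ω = 1.75/0.25 = 7.0000
x' = 4.5 + 7.0000·(sin 0.1250 − sin 0.0000) = 5.3727
y' = 2 − 7.0000·(cos 0.1250 − cos 0.0000) = 2.0546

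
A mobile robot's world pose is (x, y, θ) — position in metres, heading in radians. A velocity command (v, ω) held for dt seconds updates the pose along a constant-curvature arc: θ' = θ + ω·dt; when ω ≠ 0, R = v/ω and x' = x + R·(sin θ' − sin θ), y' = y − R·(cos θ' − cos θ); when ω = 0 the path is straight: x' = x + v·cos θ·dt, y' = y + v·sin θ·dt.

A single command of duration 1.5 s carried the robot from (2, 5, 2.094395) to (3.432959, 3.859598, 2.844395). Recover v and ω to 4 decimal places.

v = -1.2500, ω = 0.5000

Δθ = 2.844395 − 2.094395 = 0.750000
ω = Δθ/dt = 0.750000/1.5 = 0.5000
R = Δx/(sin θ' − sin θ) = -2.5000
v = R·ω = -2.5000·0.5000 = -1.2500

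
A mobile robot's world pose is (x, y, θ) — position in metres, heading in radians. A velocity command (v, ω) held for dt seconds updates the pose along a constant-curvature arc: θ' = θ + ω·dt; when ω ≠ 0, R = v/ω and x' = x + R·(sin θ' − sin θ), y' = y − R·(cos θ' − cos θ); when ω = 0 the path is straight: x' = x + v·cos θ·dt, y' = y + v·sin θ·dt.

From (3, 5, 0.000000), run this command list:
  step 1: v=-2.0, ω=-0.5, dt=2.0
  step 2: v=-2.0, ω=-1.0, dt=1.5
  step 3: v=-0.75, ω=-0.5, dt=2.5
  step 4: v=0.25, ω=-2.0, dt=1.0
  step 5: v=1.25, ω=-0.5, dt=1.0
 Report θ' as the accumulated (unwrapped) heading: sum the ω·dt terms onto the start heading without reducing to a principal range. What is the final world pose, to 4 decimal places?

(3.0708, 10.1067, -6.2500)

step 1: θ'=-1.0000 (R=4.0000) → pose (-0.3659, 6.8388, -1.0000)
step 2: θ'=-2.5000 (R=2.0000) → pose (0.1201, 9.5217, -2.5000)
step 3: θ'=-3.7500 (R=1.5000) → pose (1.8752, 9.5508, -3.7500)
step 4: θ'=-5.7500 (R=-0.1250) → pose (1.8831, 9.7610, -5.7500)
step 5: θ'=-6.2500 (R=-2.5000) → pose (3.0708, 10.1067, -6.2500)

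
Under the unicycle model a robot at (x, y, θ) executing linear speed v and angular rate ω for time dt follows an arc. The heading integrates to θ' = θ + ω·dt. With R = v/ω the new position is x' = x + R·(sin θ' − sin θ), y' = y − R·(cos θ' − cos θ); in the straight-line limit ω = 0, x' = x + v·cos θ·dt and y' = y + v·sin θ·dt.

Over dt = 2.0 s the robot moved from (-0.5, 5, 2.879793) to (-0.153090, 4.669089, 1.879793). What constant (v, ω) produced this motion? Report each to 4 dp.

v = -0.2500, ω = -0.5000

Δθ = 1.879793 − 2.879793 = -1.000000
ω = Δθ/dt = -1.000000/2.0 = -0.5000
R = Δx/(sin θ' − sin θ) = 0.5000
v = R·ω = 0.5000·-0.5000 = -0.2500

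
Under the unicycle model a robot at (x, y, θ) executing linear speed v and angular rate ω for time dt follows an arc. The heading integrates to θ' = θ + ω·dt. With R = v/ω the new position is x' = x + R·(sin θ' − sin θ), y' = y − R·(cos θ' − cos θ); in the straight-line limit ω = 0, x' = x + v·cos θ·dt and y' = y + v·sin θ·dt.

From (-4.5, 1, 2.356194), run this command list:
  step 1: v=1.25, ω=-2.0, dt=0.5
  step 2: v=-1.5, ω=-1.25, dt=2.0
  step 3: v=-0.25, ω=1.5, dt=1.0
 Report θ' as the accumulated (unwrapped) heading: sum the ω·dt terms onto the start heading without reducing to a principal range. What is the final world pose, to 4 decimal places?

(-7.1433, 1.4208, 0.3562)

step 1: θ'=1.3562 (R=-0.6250) → pose (-4.6687, 1.5750, 1.3562)
step 2: θ'=-1.1438 (R=1.2000) → pose (-6.9335, 1.3336, -1.1438)
step 3: θ'=0.3562 (R=-0.1667) → pose (-7.1433, 1.4208, 0.3562)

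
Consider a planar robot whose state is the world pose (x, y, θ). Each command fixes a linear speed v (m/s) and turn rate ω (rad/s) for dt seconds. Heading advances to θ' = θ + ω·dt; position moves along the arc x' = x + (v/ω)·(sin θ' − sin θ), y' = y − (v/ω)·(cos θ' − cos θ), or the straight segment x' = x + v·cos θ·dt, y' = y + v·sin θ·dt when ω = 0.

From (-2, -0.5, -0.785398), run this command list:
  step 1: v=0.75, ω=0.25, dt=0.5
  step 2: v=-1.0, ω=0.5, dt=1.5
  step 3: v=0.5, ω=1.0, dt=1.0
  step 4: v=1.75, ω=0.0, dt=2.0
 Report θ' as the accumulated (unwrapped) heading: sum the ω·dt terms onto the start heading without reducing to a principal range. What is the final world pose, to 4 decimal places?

(-1.1064, 3.0337, 1.0896)

step 1: θ'=-0.6604 (R=3.0000) → pose (-1.7190, -0.7479, -0.6604)
step 2: θ'=0.0896 (R=-2.0000) → pose (-3.1248, -0.3354, 0.0896)
step 3: θ'=1.0896 (R=0.5000) → pose (-2.7263, -0.0689, 1.0896)
step 4: θ'=1.0896 (straight) → pose (-1.1064, 3.0337, 1.0896)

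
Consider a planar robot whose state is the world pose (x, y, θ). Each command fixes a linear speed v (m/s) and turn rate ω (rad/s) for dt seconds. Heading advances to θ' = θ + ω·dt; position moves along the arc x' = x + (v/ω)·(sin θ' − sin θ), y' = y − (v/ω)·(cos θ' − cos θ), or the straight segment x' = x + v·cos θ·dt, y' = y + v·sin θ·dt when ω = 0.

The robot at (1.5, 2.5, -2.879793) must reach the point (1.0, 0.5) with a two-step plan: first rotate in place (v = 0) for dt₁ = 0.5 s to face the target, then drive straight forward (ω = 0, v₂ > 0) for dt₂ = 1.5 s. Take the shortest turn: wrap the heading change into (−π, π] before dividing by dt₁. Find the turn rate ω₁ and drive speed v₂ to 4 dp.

heading to target = atan2(0.5−2.5, 1−1.5) = -1.8158
Δθ = wrap(-1.8158 − -2.8798) = 1.0640; ω₁ = Δθ/dt₁ = 2.1280
distance = √((1−1.5)² + (0.5−2.5)²) = 2.0616; v₂ = distance/dt₂ = 1.3744

ω₁ = 2.1280, v₂ = 1.3744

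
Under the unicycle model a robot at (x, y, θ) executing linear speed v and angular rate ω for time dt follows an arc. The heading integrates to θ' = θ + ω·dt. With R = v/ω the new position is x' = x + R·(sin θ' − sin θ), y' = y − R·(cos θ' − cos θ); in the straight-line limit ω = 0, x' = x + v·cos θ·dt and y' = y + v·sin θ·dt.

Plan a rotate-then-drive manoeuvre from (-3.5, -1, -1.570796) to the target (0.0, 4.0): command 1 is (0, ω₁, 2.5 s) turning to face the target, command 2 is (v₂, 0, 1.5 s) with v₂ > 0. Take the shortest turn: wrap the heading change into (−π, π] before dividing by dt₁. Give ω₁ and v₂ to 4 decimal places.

heading to target = atan2(4−-1, 0−-3.5) = 0.9601
Δθ = wrap(0.9601 − -1.5708) = 2.5309; ω₁ = Δθ/dt₁ = 1.0123
distance = √((0−-3.5)² + (4−-1)²) = 6.1033; v₂ = distance/dt₂ = 4.0689

ω₁ = 1.0123, v₂ = 4.0689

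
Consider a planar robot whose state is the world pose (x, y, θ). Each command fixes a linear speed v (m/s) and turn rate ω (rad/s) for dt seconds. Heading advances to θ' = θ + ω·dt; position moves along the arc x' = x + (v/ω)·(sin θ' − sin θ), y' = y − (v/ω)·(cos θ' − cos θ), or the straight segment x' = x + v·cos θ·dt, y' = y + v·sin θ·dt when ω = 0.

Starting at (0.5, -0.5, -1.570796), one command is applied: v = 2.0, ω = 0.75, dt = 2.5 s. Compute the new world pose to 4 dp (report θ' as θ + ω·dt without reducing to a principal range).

θ' = -1.5708 + 0.75·2.5 = 0.3042
R = v/ω = 2.0/0.75 = 2.6667
x' = 0.5 + 2.6667·(sin 0.3042 − sin -1.5708) = 3.9654
y' = -0.5 − 2.6667·(cos 0.3042 − cos -1.5708) = -3.0442

(3.9654, -3.0442, 0.3042)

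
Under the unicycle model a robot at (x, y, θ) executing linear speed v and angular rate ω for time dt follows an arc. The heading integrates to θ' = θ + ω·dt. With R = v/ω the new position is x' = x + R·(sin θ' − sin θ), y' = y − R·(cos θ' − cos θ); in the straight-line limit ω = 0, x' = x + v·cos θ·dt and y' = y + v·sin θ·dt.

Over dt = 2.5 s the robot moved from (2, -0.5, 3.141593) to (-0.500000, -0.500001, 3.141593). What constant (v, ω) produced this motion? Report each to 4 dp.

Δθ = 3.141593 − 3.141593 = 0.000000
ω = Δθ/dt = 0.000000/2.5 = 0.0000
ω = 0 → v = (Δx·cos θ + Δy·sin θ)/dt = 1.0000

v = 1.0000, ω = 0.0000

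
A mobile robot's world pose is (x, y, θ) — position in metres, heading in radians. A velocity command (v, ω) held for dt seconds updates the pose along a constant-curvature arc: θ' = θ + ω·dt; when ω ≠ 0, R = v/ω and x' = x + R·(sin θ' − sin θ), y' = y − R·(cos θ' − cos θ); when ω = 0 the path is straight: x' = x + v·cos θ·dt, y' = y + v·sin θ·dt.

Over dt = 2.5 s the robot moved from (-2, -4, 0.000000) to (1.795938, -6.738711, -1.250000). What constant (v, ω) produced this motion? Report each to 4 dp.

Δθ = -1.250000 − 0.000000 = -1.250000
ω = Δθ/dt = -1.250000/2.5 = -0.5000
R = Δx/(sin θ' − sin θ) = -4.0000
v = R·ω = -4.0000·-0.5000 = 2.0000

v = 2.0000, ω = -0.5000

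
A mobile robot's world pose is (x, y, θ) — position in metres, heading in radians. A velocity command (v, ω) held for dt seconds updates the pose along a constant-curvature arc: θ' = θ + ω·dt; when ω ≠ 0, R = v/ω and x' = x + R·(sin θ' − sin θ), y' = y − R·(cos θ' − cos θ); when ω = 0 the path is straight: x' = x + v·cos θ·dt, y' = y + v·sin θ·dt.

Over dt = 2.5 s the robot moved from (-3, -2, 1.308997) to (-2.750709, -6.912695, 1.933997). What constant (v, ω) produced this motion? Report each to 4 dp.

v = -2.0000, ω = 0.2500

Δθ = 1.933997 − 1.308997 = 0.625000
ω = Δθ/dt = 0.625000/2.5 = 0.2500
R = −Δy/(cos θ' − cos θ) = -8.0000
v = R·ω = -8.0000·0.2500 = -2.0000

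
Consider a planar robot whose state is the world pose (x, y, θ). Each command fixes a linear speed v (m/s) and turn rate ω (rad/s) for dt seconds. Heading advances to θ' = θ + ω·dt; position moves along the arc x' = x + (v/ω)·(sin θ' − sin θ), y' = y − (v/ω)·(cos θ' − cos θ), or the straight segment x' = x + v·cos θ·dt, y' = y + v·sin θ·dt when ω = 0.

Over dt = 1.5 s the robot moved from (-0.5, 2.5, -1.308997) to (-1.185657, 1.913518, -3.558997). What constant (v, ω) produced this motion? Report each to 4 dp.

Δθ = -3.558997 − -1.308997 = -2.250000
ω = Δθ/dt = -2.250000/1.5 = -1.5000
R = Δx/(sin θ' − sin θ) = -0.5000
v = R·ω = -0.5000·-1.5000 = 0.7500

v = 0.7500, ω = -1.5000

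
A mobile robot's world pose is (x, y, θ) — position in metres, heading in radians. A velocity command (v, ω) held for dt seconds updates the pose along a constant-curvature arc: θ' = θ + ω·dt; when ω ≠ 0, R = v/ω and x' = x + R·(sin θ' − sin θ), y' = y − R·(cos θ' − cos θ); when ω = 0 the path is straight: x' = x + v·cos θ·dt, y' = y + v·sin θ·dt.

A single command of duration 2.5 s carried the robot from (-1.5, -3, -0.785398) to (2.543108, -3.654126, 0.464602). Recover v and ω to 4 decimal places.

Δθ = 0.464602 − -0.785398 = 1.250000
ω = Δθ/dt = 1.250000/2.5 = 0.5000
R = Δx/(sin θ' − sin θ) = 3.5000
v = R·ω = 3.5000·0.5000 = 1.7500

v = 1.7500, ω = 0.5000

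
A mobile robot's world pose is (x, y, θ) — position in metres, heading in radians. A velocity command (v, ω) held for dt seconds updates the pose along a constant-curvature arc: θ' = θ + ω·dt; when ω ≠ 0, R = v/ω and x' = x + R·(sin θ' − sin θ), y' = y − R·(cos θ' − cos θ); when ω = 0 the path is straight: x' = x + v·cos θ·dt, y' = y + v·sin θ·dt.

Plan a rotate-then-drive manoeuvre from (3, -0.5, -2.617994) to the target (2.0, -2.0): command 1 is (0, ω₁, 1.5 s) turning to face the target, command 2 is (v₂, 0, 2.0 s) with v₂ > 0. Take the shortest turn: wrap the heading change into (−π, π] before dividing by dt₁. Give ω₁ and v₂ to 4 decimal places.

ω₁ = 0.3061, v₂ = 0.9014

heading to target = atan2(-2−-0.5, 2−3) = -2.1588
Δθ = wrap(-2.1588 − -2.6180) = 0.4592; ω₁ = Δθ/dt₁ = 0.3061
distance = √((2−3)² + (-2−-0.5)²) = 1.8028; v₂ = distance/dt₂ = 0.9014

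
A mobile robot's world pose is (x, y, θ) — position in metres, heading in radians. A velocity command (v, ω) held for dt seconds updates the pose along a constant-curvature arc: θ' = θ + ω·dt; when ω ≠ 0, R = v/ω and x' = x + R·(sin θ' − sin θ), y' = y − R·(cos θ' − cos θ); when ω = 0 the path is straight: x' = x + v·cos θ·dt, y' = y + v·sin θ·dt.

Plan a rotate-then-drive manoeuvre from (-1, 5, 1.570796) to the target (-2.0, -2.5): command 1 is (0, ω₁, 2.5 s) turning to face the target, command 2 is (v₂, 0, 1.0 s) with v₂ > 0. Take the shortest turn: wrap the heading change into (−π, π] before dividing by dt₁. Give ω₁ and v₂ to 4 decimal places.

ω₁ = 1.2036, v₂ = 7.5664

heading to target = atan2(-2.5−5, -2−-1) = -1.7033
Δθ = wrap(-1.7033 − 1.5708) = 3.0090; ω₁ = Δθ/dt₁ = 1.2036
distance = √((-2−-1)² + (-2.5−5)²) = 7.5664; v₂ = distance/dt₂ = 7.5664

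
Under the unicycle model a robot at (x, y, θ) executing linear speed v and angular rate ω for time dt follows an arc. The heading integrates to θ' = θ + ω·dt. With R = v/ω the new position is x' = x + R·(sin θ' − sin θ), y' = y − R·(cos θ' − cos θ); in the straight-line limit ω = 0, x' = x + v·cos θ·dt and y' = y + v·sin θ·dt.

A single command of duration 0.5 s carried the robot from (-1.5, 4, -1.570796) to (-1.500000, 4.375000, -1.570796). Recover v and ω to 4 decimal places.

Δθ = -1.570796 − -1.570796 = 0.000000
ω = Δθ/dt = 0.000000/0.5 = 0.0000
ω = 0 → v = (Δx·cos θ + Δy·sin θ)/dt = -0.7500

v = -0.7500, ω = 0.0000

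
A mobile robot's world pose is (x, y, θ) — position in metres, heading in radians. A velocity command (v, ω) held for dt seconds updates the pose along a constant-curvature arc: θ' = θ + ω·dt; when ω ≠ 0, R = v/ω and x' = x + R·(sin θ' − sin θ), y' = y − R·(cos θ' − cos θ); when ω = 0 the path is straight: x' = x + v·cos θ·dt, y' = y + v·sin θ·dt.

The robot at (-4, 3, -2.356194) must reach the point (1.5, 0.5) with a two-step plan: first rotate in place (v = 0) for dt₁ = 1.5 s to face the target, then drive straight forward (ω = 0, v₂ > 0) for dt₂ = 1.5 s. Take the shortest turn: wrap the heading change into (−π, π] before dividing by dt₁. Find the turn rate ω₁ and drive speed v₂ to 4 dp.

ω₁ = 1.2864, v₂ = 4.0277

heading to target = atan2(0.5−3, 1.5−-4) = -0.4266
Δθ = wrap(-0.4266 − -2.3562) = 1.9296; ω₁ = Δθ/dt₁ = 1.2864
distance = √((1.5−-4)² + (0.5−3)²) = 6.0415; v₂ = distance/dt₂ = 4.0277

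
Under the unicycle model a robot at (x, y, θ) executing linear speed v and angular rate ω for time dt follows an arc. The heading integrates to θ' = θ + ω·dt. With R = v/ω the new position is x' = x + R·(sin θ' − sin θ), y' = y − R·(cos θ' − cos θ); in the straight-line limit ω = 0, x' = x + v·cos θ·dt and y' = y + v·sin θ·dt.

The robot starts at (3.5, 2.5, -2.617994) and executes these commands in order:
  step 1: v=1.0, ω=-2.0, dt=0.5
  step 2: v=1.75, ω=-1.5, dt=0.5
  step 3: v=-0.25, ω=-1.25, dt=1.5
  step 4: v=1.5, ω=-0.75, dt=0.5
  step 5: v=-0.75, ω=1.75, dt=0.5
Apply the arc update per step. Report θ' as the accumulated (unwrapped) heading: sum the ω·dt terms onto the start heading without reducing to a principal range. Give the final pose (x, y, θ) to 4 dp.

step 1: θ'=-3.6180 (R=-0.5000) → pose (3.0207, 2.4887, -3.6180)
step 2: θ'=-4.3680 (R=-1.1667) → pose (2.4576, 3.1315, -4.3680)
step 3: θ'=-6.2430 (R=0.2000) → pose (2.2773, 2.8642, -6.2430)
step 4: θ'=-6.6180 (R=-2.0000) → pose (3.0149, 2.7547, -6.6180)
step 5: θ'=-5.7430 (R=-0.4286) → pose (2.6536, 2.7175, -5.7430)

(2.6536, 2.7175, -5.7430)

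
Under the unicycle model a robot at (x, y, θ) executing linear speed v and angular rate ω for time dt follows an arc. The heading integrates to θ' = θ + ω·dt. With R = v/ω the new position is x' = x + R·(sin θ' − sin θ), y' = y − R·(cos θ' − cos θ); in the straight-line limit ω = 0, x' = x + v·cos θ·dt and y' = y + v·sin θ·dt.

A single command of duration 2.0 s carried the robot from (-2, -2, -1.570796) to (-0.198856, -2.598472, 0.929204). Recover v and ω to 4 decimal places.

v = 1.2500, ω = 1.2500

Δθ = 0.929204 − -1.570796 = 2.500000
ω = Δθ/dt = 2.500000/2.0 = 1.2500
R = Δx/(sin θ' − sin θ) = 1.0000
v = R·ω = 1.0000·1.2500 = 1.2500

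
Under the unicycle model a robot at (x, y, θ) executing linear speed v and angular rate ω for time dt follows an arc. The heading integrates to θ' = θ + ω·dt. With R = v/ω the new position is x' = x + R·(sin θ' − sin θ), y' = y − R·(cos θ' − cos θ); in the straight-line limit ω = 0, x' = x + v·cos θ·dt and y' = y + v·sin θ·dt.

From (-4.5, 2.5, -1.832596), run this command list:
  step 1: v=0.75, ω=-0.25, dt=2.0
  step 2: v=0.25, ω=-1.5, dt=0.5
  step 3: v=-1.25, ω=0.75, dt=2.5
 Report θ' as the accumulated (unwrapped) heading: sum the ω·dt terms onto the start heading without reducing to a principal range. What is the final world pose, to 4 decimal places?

(-3.8781, 3.4103, -1.2076)

step 1: θ'=-2.3326 (R=-3.0000) → pose (-5.2270, 1.2058, -2.3326)
step 2: θ'=-3.0826 (R=-0.1667) → pose (-5.3378, 1.1544, -3.0826)
step 3: θ'=-1.2076 (R=-1.6667) → pose (-3.8781, 3.4103, -1.2076)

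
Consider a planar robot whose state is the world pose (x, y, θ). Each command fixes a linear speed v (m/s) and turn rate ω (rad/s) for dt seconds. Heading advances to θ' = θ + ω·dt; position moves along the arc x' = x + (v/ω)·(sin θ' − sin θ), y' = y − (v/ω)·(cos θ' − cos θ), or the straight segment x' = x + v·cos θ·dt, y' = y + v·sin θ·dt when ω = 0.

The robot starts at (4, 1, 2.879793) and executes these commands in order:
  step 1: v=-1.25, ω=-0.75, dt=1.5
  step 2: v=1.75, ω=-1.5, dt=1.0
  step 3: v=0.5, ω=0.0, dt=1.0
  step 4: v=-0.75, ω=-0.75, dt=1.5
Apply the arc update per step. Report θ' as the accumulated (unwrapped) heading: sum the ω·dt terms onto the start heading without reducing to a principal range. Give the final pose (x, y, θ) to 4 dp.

(5.5274, 1.4866, -0.8702)

step 1: θ'=1.7548 (R=1.6667) → pose (5.2072, -0.3049, 1.7548)
step 2: θ'=0.2548 (R=-1.1667) → pose (6.0601, 1.0375, 0.2548)
step 3: θ'=0.2548 (straight) → pose (6.5439, 1.1635, 0.2548)
step 4: θ'=-0.8702 (R=1.0000) → pose (5.5274, 1.4866, -0.8702)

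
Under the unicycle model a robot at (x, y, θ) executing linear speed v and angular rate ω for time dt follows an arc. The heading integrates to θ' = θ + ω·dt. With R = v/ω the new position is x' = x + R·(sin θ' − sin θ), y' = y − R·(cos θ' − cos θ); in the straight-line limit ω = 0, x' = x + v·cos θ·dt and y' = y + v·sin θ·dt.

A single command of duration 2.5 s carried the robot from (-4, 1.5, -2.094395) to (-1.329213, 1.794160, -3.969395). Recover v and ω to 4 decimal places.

v = -1.2500, ω = -0.7500

Δθ = -3.969395 − -2.094395 = -1.875000
ω = Δθ/dt = -1.875000/2.5 = -0.7500
R = Δx/(sin θ' − sin θ) = 1.6667
v = R·ω = 1.6667·-0.7500 = -1.2500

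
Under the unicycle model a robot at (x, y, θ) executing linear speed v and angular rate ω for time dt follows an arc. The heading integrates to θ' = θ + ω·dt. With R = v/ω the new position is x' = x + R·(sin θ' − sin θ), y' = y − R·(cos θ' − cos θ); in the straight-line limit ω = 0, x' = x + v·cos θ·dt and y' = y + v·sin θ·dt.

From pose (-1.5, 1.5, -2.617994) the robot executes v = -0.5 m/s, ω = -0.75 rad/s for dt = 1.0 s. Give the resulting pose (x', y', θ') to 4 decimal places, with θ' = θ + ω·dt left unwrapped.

(-1.0170, 1.5723, -3.3680)

θ' = -2.6180 + -0.75·1.0 = -3.3680
R = v/ω = -0.5/-0.75 = 0.6667
x' = -1.5 + 0.6667·(sin -3.3680 − sin -2.6180) = -1.0170
y' = 1.5 − 0.6667·(cos -3.3680 − cos -2.6180) = 1.5723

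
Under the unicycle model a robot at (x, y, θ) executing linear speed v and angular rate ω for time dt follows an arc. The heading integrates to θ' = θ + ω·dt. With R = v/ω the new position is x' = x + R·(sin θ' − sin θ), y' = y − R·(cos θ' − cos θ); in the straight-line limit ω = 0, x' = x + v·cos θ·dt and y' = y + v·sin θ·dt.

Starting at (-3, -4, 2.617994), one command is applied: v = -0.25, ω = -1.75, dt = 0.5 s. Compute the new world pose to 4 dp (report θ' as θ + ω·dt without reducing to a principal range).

θ' = 2.6180 + -1.75·0.5 = 1.7430
R = v/ω = -0.25/-1.75 = 0.1429
x' = -3 + 0.1429·(sin 1.7430 − sin 2.6180) = -2.9307
y' = -4 − 0.1429·(cos 1.7430 − cos 2.6180) = -4.0992

(-2.9307, -4.0992, 1.7430)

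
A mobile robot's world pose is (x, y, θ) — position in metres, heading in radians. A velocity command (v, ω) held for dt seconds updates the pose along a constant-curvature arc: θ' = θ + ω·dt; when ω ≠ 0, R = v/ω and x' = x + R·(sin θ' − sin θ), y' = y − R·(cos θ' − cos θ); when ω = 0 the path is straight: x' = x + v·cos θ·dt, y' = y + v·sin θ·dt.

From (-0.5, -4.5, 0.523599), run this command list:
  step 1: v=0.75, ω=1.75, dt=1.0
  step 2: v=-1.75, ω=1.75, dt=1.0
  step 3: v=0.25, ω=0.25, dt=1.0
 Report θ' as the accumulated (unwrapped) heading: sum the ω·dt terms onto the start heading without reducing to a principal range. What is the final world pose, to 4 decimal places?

step 1: θ'=2.2736 (R=0.4286) → pose (-0.3873, -3.8518, 2.2736)
step 2: θ'=4.0236 (R=-1.0000) → pose (1.1478, -3.8411, 4.0236)
step 3: θ'=4.2736 (R=1.0000) → pose (1.0145, -4.0518, 4.2736)

(1.0145, -4.0518, 4.2736)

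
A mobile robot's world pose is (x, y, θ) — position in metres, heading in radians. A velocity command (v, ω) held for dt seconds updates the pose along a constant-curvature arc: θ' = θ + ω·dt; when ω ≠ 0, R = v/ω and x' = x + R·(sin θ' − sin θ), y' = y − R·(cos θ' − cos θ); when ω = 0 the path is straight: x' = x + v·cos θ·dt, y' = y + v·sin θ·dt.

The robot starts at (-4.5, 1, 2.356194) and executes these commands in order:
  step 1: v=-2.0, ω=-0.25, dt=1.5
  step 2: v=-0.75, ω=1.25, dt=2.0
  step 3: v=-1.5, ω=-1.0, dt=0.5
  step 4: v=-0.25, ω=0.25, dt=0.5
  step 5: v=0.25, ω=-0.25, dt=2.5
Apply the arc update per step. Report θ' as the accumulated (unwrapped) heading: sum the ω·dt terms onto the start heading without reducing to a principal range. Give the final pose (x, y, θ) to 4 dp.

(-1.7547, -0.9804, 3.4812)

step 1: θ'=1.9812 (R=8.0000) → pose (-2.8212, -1.4651, 1.9812)
step 2: θ'=4.4812 (R=-0.6000) → pose (-1.6869, -1.3632, 4.4812)
step 3: θ'=3.9812 (R=1.5000) → pose (-1.3434, -0.7052, 3.9812)
step 4: θ'=4.1062 (R=-1.0000) → pose (-1.2660, -0.6072, 4.1062)
step 5: θ'=3.4812 (R=-1.0000) → pose (-1.7547, -0.9804, 3.4812)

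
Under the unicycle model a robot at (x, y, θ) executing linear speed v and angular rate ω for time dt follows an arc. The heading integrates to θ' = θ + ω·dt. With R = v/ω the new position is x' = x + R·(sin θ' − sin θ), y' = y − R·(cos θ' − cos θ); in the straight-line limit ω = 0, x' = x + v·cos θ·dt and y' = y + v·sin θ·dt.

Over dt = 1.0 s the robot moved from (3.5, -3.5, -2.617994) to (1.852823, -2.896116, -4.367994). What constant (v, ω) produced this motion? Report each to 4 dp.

v = 2.0000, ω = -1.7500

Δθ = -4.367994 − -2.617994 = -1.750000
ω = Δθ/dt = -1.750000/1.0 = -1.7500
R = Δx/(sin θ' − sin θ) = -1.1429
v = R·ω = -1.1429·-1.7500 = 2.0000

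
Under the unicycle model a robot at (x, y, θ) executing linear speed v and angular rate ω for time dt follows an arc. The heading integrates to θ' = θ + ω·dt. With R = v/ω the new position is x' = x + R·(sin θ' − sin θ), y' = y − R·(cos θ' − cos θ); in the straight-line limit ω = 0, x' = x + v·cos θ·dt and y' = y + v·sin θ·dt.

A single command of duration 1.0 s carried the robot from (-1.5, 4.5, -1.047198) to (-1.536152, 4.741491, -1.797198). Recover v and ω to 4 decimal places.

v = -0.2500, ω = -0.7500

Δθ = -1.797198 − -1.047198 = -0.750000
ω = Δθ/dt = -0.750000/1.0 = -0.7500
R = −Δy/(cos θ' − cos θ) = 0.3333
v = R·ω = 0.3333·-0.7500 = -0.2500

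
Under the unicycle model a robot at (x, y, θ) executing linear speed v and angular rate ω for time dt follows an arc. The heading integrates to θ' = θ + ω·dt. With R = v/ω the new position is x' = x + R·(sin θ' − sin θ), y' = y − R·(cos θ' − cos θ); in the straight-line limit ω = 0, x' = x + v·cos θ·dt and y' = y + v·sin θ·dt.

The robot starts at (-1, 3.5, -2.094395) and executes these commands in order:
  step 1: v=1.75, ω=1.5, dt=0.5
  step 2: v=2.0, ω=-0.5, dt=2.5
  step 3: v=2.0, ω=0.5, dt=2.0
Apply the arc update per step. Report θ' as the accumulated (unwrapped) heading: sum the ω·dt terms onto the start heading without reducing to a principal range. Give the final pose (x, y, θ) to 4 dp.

(-4.8610, -4.9806, -1.5944)

step 1: θ'=-1.3444 (R=1.1667) → pose (-1.1265, 2.6548, -1.3444)
step 2: θ'=-2.5944 (R=-4.0000) → pose (-2.9433, -1.6590, -2.5944)
step 3: θ'=-1.5944 (R=4.0000) → pose (-4.8610, -4.9806, -1.5944)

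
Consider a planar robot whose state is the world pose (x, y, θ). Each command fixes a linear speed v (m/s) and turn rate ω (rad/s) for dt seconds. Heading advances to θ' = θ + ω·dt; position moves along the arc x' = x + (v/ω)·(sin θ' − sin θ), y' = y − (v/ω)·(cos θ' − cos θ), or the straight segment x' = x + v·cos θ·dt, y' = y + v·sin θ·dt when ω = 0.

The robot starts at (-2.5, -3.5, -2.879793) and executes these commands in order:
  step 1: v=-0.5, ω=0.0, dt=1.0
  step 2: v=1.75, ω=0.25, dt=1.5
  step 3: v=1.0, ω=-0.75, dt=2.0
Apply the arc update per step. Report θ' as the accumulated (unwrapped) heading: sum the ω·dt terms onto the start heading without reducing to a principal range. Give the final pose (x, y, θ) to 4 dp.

step 1: θ'=-2.8798 (straight) → pose (-2.0170, -3.3706, -2.8798)
step 2: θ'=-2.5048 (R=7.0000) → pose (-4.3677, -4.5041, -2.5048)
step 3: θ'=-4.0048 (R=-1.3333) → pose (-6.1737, -4.2987, -4.0048)

(-6.1737, -4.2987, -4.0048)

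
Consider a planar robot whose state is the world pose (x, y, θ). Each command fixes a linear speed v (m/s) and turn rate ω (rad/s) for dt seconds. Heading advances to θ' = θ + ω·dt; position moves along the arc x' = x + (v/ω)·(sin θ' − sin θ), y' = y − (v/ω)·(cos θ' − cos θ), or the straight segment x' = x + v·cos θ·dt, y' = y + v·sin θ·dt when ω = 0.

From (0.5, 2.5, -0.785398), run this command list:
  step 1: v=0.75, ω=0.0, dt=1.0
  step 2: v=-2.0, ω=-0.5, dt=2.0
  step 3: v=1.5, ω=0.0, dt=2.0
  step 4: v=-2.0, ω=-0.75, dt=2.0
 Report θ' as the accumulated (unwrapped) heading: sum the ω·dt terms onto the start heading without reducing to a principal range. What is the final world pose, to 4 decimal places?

step 1: θ'=-0.7854 (straight) → pose (1.0303, 1.9697, -0.7854)
step 2: θ'=-1.7854 (R=4.0000) → pose (-0.0495, 5.6499, -1.7854)
step 3: θ'=-1.7854 (straight) → pose (-0.6884, 2.7187, -1.7854)
step 4: θ'=-3.2854 (R=2.6667) → pose (2.2993, 4.7900, -3.2854)

(2.2993, 4.7900, -3.2854)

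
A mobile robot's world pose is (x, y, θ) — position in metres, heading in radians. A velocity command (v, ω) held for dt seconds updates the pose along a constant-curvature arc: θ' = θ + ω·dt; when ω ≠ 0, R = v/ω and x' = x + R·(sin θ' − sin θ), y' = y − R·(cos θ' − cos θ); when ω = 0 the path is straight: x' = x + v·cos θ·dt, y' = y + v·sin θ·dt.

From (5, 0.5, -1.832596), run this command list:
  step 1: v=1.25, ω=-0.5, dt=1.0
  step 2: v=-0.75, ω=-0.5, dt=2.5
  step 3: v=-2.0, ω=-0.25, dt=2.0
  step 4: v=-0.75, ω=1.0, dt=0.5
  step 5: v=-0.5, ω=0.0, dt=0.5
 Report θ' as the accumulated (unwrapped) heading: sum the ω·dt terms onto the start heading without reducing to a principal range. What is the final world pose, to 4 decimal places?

step 1: θ'=-2.3326 (R=-2.5000) → pose (4.3942, -0.5785, -2.3326)
step 2: θ'=-3.5826 (R=1.5000) → pose (6.1198, -0.2574, -3.5826)
step 3: θ'=-4.0826 (R=8.0000) → pose (9.1703, -2.7801, -4.0826)
step 4: θ'=-3.5826 (R=-0.7500) → pose (9.4562, -3.0166, -3.5826)
step 5: θ'=-3.5826 (straight) → pose (9.6823, -3.1234, -3.5826)

(9.6823, -3.1234, -3.5826)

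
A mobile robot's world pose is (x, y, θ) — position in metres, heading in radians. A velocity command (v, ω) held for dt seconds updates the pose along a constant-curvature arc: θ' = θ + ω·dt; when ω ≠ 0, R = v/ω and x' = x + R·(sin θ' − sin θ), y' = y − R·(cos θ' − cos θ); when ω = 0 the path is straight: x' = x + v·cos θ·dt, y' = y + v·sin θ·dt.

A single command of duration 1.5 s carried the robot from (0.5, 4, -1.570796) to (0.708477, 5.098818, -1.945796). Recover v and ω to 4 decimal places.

Δθ = -1.945796 − -1.570796 = -0.375000
ω = Δθ/dt = -0.375000/1.5 = -0.2500
R = −Δy/(cos θ' − cos θ) = 3.0000
v = R·ω = 3.0000·-0.2500 = -0.7500

v = -0.7500, ω = -0.2500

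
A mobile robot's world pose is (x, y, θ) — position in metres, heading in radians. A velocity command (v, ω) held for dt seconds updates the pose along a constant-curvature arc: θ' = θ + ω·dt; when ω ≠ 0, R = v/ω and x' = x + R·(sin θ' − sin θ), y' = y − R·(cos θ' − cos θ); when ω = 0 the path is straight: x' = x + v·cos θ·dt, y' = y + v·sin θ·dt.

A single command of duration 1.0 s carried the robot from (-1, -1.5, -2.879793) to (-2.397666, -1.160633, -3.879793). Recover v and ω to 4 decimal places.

Δθ = -3.879793 − -2.879793 = -1.000000
ω = Δθ/dt = -1.000000/1.0 = -1.0000
R = Δx/(sin θ' − sin θ) = -1.5000
v = R·ω = -1.5000·-1.0000 = 1.5000

v = 1.5000, ω = -1.0000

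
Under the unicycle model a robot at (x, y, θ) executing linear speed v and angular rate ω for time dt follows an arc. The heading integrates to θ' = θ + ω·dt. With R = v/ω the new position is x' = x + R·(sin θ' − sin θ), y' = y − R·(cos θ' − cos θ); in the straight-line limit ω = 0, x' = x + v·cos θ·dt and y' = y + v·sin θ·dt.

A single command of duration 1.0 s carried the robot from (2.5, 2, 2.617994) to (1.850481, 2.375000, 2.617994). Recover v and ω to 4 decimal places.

Δθ = 2.617994 − 2.617994 = 0.000000
ω = Δθ/dt = 0.000000/1.0 = 0.0000
ω = 0 → v = (Δx·cos θ + Δy·sin θ)/dt = 0.7500

v = 0.7500, ω = 0.0000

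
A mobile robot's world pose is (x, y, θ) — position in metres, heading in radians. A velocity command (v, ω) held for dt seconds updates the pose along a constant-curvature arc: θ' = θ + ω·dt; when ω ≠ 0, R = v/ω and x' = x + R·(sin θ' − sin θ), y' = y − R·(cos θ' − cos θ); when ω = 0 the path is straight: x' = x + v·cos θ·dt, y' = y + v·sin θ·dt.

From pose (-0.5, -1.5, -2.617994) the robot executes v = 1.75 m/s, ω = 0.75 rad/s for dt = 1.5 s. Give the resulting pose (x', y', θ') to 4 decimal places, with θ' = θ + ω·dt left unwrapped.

(-1.6596, -3.7021, -1.4930)

θ' = -2.6180 + 0.75·1.5 = -1.4930
R = v/ω = 1.75/0.75 = 2.3333
x' = -0.5 + 2.3333·(sin -1.4930 − sin -2.6180) = -1.6596
y' = -1.5 − 2.3333·(cos -1.4930 − cos -2.6180) = -3.7021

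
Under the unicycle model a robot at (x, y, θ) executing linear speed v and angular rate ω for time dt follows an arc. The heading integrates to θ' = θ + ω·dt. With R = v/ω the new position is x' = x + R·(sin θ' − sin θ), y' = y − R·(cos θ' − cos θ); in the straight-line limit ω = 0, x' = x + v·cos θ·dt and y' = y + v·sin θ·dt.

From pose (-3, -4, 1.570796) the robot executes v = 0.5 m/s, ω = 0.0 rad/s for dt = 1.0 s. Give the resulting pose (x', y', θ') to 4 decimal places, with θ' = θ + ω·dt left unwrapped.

(-3.0000, -3.5000, 1.5708)

θ' = 1.5708 + 0.0·1.0 = 1.5708
ω = 0 → straight: x' = -3 + 0.5·cos(1.5708)·1.0 = -3.0000
y' = -4 + 0.5·sin(1.5708)·1.0 = -3.5000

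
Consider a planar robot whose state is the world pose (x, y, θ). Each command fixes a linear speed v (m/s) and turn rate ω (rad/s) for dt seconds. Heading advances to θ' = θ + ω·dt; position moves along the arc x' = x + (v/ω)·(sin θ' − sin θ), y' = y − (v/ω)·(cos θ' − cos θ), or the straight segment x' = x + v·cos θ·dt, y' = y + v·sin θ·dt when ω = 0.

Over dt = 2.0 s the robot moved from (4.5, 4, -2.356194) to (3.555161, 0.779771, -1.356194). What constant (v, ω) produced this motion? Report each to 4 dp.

Δθ = -1.356194 − -2.356194 = 1.000000
ω = Δθ/dt = 1.000000/2.0 = 0.5000
R = −Δy/(cos θ' − cos θ) = 3.5000
v = R·ω = 3.5000·0.5000 = 1.7500

v = 1.7500, ω = 0.5000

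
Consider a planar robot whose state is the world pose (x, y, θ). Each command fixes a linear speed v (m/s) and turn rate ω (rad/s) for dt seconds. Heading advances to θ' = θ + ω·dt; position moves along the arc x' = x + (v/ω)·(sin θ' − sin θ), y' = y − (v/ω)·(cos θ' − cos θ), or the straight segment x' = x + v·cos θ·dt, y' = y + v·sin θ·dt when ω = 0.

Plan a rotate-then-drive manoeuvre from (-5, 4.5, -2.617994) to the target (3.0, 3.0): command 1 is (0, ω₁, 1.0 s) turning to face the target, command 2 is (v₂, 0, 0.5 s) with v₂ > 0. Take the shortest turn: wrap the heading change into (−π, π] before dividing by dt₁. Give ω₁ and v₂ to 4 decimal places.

heading to target = atan2(3−4.5, 3−-5) = -0.1853
Δθ = wrap(-0.1853 − -2.6180) = 2.4326; ω₁ = Δθ/dt₁ = 2.4326
distance = √((3−-5)² + (3−4.5)²) = 8.1394; v₂ = distance/dt₂ = 16.2788

ω₁ = 2.4326, v₂ = 16.2788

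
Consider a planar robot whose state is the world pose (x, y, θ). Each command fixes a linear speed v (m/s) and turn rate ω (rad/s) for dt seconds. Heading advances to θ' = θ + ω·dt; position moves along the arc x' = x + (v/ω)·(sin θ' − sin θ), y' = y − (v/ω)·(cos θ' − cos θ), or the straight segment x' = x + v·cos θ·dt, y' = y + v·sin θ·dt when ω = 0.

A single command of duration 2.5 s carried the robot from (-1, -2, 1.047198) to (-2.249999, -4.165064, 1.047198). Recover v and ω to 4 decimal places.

Δθ = 1.047198 − 1.047198 = 0.000000
ω = Δθ/dt = 0.000000/2.5 = 0.0000
ω = 0 → v = (Δx·cos θ + Δy·sin θ)/dt = -1.0000

v = -1.0000, ω = 0.0000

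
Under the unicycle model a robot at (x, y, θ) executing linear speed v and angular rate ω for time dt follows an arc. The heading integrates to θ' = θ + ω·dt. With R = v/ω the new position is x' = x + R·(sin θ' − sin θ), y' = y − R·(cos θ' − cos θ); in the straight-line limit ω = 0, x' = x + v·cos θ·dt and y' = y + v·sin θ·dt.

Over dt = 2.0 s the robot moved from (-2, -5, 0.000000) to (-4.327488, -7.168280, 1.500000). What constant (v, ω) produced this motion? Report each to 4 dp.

v = -1.7500, ω = 0.7500

Δθ = 1.500000 − 0.000000 = 1.500000
ω = Δθ/dt = 1.500000/2.0 = 0.7500
R = Δx/(sin θ' − sin θ) = -2.3333
v = R·ω = -2.3333·0.7500 = -1.7500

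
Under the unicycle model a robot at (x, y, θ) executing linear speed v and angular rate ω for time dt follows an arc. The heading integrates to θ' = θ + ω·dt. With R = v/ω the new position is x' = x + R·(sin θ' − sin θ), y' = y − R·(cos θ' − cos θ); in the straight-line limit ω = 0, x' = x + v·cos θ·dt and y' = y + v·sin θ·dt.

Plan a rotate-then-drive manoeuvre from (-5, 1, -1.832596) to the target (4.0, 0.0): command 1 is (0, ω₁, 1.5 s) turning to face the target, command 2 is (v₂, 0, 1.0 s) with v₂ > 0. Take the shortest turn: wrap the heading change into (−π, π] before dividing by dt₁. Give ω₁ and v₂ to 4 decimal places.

heading to target = atan2(0−1, 4−-5) = -0.1107
Δθ = wrap(-0.1107 − -1.8326) = 1.7219; ω₁ = Δθ/dt₁ = 1.1480
distance = √((4−-5)² + (0−1)²) = 9.0554; v₂ = distance/dt₂ = 9.0554

ω₁ = 1.1480, v₂ = 9.0554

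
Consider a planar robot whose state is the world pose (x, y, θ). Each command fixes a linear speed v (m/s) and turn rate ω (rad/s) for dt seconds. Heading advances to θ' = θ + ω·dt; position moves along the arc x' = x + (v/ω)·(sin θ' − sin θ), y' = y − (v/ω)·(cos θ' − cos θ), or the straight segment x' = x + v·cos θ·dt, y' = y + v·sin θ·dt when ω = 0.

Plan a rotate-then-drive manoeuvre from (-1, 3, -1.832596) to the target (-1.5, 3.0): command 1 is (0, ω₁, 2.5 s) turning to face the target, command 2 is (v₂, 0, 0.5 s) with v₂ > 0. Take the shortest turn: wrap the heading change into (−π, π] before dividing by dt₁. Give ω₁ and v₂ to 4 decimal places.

ω₁ = -0.5236, v₂ = 1.0000

heading to target = atan2(3−3, -1.5−-1) = 3.1416
Δθ = wrap(3.1416 − -1.8326) = -1.3090; ω₁ = Δθ/dt₁ = -0.5236
distance = √((-1.5−-1)² + (3−3)²) = 0.5000; v₂ = distance/dt₂ = 1.0000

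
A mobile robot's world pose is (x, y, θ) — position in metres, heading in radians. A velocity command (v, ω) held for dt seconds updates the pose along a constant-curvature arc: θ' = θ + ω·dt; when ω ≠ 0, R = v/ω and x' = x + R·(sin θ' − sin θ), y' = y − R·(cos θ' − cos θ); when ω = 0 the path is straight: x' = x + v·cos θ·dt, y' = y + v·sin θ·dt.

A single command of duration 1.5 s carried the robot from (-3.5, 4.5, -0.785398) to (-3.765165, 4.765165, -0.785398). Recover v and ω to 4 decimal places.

Δθ = -0.785398 − -0.785398 = 0.000000
ω = Δθ/dt = 0.000000/1.5 = 0.0000
ω = 0 → v = (Δx·cos θ + Δy·sin θ)/dt = -0.2500

v = -0.2500, ω = 0.0000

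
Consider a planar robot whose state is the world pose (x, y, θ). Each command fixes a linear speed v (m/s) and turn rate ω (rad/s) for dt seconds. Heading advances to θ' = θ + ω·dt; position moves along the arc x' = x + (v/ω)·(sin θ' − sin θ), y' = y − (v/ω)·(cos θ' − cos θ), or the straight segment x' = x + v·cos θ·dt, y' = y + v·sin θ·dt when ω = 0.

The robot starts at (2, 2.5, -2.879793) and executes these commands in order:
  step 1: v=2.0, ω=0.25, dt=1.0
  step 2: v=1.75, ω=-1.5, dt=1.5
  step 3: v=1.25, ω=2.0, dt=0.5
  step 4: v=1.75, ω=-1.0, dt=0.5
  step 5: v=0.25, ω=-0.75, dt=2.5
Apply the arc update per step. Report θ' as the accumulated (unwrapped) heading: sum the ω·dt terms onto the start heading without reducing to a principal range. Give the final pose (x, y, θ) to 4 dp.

step 1: θ'=-2.6298 (R=8.0000) → pose (0.1526, 1.7475, -2.6298)
step 2: θ'=-4.8798 (R=-1.1667) → pose (-1.5692, 2.9591, -4.8798)
step 3: θ'=-3.8798 (R=0.6250) → pose (-1.7648, 3.5255, -3.8798)
step 4: θ'=-4.3798 (R=-1.7500) → pose (-2.2412, 4.2486, -4.3798)
step 5: θ'=-6.2548 (R=-0.3333) → pose (-1.9356, 4.6906, -6.2548)

(-1.9356, 4.6906, -6.2548)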